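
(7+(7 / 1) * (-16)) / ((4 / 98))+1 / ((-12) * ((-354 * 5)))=-54639899 / 21240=-2572.50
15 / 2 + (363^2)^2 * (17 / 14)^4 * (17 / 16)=24653075578311297 / 614656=40108736558.84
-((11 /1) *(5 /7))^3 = -485.06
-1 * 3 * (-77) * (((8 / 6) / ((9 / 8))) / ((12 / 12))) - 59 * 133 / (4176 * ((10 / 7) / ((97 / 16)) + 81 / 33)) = 7637879095 / 27969456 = 273.08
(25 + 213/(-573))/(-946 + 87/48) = -75264/2885437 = -0.03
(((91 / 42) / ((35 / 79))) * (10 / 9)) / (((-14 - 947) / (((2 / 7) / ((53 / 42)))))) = -0.00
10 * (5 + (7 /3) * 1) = 220 /3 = 73.33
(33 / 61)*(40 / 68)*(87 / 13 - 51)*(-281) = 53412480 / 13481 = 3962.06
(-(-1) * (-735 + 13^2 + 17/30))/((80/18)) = -50889/400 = -127.22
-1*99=-99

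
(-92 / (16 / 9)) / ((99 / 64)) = -368 / 11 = -33.45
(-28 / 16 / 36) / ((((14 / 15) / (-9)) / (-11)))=-165 / 32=-5.16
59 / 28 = 2.11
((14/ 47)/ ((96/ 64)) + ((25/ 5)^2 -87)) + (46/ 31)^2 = -8075798/ 135501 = -59.60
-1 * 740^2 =-547600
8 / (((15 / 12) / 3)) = 96 / 5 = 19.20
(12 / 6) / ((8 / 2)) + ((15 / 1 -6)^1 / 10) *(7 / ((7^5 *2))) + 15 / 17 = 1.38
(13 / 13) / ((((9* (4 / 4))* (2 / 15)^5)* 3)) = 28125 / 32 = 878.91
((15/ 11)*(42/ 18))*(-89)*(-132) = 37380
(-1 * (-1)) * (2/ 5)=2/ 5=0.40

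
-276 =-276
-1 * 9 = -9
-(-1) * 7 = 7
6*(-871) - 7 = -5233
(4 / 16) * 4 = 1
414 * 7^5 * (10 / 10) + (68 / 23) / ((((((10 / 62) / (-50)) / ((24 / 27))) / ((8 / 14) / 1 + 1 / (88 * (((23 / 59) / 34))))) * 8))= 2550759518876 / 366597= 6957938.88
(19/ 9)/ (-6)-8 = -451/ 54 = -8.35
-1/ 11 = -0.09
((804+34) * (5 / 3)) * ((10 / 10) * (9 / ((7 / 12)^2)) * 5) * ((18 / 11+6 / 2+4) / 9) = 95532000 / 539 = 177239.33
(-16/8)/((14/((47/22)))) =-47/154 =-0.31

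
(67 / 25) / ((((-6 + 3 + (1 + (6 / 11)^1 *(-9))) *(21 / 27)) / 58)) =-192357 / 6650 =-28.93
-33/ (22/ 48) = -72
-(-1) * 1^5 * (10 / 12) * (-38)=-31.67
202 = 202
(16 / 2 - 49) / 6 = -41 / 6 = -6.83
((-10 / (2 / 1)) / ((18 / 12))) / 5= -2 / 3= -0.67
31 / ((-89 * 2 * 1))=-31 / 178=-0.17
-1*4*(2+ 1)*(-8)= 96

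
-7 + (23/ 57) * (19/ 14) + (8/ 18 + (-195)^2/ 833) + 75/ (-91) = 7566121/ 194922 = 38.82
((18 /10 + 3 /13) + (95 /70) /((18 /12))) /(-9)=-4007 /12285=-0.33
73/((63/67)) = 4891/63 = 77.63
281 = 281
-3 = -3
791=791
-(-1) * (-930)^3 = -804357000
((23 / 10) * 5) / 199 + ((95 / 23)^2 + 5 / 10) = 1854694 / 105271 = 17.62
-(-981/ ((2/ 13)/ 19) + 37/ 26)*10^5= 157497700000/ 13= 12115207692.31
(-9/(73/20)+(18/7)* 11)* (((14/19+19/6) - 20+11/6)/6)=-595929/9709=-61.38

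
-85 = -85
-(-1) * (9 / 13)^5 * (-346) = -20430954 / 371293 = -55.03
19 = 19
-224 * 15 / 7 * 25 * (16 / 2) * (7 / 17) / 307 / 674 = -336000 / 1758803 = -0.19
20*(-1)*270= -5400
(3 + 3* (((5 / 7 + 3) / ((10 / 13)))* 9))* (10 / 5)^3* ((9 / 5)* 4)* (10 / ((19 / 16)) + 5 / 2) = 55791936 / 665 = 83897.65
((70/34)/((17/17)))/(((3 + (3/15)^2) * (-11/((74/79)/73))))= -32375/40980302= -0.00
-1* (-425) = 425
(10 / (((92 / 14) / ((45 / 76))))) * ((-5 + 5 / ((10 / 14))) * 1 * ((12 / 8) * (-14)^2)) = 231525 / 437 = 529.81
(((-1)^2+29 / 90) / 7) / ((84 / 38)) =323 / 3780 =0.09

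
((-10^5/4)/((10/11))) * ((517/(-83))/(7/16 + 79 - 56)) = 1819840/249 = 7308.59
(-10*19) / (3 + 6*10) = -3.02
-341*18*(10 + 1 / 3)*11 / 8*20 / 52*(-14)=469596.35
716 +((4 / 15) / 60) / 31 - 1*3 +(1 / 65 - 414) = 27113233 / 90675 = 299.02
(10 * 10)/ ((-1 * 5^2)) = -4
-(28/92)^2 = -49/529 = -0.09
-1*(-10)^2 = -100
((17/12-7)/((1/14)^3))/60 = -255.34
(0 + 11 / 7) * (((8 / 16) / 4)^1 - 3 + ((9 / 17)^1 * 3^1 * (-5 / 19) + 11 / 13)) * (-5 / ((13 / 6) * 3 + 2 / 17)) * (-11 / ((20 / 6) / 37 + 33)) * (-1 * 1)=0.97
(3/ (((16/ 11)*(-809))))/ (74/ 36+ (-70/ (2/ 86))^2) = -297/ 1055465649064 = -0.00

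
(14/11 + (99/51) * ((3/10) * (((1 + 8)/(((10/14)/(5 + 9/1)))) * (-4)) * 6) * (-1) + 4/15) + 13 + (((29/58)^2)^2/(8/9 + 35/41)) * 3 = 357851126459/144289200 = 2480.10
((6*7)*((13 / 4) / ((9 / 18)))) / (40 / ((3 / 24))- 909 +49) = -0.51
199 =199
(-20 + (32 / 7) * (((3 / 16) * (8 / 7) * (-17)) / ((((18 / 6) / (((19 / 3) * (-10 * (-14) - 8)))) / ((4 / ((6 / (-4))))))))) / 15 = 1816196 / 2205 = 823.67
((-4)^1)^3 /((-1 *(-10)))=-32 /5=-6.40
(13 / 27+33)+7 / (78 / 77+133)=9342929 / 278613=33.53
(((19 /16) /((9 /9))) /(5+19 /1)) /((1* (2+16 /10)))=95 /6912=0.01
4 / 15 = 0.27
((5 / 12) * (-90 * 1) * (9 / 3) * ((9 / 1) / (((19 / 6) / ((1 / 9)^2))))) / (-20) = 15 / 76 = 0.20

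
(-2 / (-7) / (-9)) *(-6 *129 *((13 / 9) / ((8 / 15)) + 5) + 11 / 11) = 23861 / 126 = 189.37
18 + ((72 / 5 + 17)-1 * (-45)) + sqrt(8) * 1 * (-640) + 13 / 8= 3841 / 40-1280 * sqrt(2)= -1714.17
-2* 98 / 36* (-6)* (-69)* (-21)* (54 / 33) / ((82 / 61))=25986366 / 451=57619.44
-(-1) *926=926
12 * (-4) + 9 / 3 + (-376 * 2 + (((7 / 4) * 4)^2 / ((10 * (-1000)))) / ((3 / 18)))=-3985147 / 5000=-797.03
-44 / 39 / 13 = -0.09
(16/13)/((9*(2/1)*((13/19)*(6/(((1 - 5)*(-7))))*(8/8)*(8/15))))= 1330/1521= 0.87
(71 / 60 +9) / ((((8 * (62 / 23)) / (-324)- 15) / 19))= -12.84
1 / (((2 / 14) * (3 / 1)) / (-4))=-28 / 3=-9.33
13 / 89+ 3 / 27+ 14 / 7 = 1808 / 801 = 2.26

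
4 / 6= 2 / 3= 0.67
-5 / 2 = -2.50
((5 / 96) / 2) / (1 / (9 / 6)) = 5 / 128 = 0.04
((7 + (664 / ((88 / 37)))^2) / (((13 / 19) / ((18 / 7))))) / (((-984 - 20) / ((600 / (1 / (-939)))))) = 454340647281600 / 2763761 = 164392162.45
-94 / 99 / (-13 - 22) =94 / 3465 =0.03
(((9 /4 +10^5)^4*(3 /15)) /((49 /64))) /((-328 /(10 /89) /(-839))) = 7508463711487078726.88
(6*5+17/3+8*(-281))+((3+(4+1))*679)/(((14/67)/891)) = 69480671/3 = 23160223.67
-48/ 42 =-1.14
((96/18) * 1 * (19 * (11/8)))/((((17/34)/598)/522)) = 86987472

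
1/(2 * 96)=1/192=0.01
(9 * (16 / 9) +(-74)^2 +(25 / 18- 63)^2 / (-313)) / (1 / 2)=555724823 / 50706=10959.74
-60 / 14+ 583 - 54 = 3673 / 7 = 524.71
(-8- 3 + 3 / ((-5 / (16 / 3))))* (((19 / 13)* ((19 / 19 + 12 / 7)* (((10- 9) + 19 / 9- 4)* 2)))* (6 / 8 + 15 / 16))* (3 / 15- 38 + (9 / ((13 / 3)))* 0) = -2076111 / 325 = -6388.03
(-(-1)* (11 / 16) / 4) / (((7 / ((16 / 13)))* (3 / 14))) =11 / 78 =0.14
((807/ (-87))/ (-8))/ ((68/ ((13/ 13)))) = 269/ 15776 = 0.02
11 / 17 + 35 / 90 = 317 / 306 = 1.04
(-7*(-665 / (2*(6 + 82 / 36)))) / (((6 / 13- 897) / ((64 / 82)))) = -55328 / 226033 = -0.24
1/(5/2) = 0.40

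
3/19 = 0.16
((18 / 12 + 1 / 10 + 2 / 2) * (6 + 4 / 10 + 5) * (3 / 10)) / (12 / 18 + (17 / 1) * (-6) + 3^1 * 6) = -0.11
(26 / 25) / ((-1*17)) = -26 / 425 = -0.06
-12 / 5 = -2.40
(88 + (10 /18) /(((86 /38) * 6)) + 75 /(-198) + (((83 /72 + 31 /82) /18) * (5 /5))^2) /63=117081070104137 /84135524546304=1.39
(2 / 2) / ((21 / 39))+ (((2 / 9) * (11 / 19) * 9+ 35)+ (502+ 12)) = 552.02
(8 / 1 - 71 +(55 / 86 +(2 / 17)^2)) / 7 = -1549563 / 173978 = -8.91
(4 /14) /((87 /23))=46 /609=0.08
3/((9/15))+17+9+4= 35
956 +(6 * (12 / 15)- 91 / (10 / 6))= 4531 / 5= 906.20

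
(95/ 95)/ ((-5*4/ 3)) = -3/ 20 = -0.15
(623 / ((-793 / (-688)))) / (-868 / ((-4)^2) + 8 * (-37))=-1.54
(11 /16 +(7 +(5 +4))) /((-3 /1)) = -89 /16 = -5.56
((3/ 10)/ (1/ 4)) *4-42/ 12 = 13/ 10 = 1.30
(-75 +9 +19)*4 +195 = 7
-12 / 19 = -0.63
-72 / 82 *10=-360 / 41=-8.78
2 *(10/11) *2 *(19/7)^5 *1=99043960/184877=535.73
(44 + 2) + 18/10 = 47.80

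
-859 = -859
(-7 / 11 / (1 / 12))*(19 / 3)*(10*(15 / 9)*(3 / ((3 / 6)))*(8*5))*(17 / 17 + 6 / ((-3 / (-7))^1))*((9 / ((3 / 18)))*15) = -25855200000 / 11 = -2350472727.27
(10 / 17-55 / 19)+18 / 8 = -73 / 1292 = -0.06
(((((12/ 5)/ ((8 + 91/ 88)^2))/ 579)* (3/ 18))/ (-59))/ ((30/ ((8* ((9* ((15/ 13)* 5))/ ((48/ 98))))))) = -379456/ 93559292775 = -0.00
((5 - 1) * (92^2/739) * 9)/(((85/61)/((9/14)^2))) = 376385616/3077935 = 122.29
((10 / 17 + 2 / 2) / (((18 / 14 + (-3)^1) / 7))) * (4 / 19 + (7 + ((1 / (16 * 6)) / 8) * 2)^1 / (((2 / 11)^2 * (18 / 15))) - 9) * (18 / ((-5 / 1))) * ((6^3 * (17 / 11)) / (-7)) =-49960042083 / 267520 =-186752.55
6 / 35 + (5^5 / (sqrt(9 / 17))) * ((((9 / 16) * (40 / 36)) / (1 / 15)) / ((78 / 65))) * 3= 6 / 35 + 390625 * sqrt(17) / 16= 100661.93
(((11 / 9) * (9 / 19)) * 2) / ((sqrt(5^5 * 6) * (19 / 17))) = 187 * sqrt(30) / 135375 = 0.01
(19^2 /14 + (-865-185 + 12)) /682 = -14171 /9548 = -1.48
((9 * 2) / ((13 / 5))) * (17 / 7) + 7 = 2167 / 91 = 23.81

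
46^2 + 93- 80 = 2129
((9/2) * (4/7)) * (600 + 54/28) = 75843/49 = 1547.82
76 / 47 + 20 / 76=1679 / 893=1.88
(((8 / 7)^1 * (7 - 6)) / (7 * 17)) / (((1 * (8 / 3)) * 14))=3 / 11662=0.00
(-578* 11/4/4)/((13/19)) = -60401/104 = -580.78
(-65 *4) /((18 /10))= -1300 /9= -144.44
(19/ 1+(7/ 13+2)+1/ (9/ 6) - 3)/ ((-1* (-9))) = 749/ 351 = 2.13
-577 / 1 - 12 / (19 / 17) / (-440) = -1205879 / 2090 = -576.98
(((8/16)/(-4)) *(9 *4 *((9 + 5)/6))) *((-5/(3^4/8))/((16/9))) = 35/12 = 2.92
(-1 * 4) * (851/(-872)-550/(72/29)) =1746209/1962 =890.01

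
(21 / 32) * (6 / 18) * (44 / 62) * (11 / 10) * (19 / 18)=16093 / 89280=0.18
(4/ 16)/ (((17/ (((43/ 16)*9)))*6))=129/ 2176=0.06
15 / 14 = 1.07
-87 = -87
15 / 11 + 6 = 81 / 11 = 7.36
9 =9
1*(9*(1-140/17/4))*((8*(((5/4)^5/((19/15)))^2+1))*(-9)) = 1877759337969/402194432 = 4668.79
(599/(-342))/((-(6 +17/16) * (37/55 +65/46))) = 12123760/101967471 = 0.12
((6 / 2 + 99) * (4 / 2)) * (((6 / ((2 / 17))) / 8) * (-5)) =-13005 / 2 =-6502.50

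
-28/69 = -0.41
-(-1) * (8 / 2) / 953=4 / 953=0.00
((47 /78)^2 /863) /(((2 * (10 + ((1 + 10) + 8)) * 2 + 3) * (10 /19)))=41971 /6248085480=0.00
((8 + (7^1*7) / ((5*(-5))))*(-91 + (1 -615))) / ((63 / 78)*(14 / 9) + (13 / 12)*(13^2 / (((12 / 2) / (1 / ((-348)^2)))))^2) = -1753638755570896896 / 517422812762525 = -3389.18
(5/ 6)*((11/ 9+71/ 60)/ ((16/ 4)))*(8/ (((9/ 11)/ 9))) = 4763/ 108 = 44.10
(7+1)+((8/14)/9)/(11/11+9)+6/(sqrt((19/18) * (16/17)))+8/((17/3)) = 9 * sqrt(646)/38+50434/5355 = 15.44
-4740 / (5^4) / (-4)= 237 / 125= 1.90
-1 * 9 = -9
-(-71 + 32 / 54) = 1901 / 27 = 70.41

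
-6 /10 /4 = -3 /20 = -0.15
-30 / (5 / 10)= -60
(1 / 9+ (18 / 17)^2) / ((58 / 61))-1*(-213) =32328259 / 150858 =214.30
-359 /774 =-0.46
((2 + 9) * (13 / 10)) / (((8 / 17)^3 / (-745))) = -104681291 / 1024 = -102227.82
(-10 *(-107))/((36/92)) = 24610/9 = 2734.44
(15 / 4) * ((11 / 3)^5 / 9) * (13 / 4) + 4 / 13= 897.80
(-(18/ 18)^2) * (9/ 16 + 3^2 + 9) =-18.56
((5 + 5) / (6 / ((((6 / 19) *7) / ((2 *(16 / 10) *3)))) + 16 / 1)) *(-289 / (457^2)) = -50575 / 153712864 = -0.00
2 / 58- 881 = -25548 / 29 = -880.97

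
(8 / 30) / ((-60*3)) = -1 / 675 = -0.00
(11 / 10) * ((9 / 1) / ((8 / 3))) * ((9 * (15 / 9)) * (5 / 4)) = 4455 / 64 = 69.61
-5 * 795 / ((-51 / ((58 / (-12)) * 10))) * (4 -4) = 0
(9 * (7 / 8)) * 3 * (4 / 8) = 189 / 16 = 11.81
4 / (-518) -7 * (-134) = 242940 / 259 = 937.99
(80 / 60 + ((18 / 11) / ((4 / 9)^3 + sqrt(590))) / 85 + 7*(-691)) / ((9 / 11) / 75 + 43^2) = -10632383327774135 / 4065497915015766 + 23914845*sqrt(590) / 1355165971671922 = -2.62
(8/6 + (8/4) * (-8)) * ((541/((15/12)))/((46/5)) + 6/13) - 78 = -694942/897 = -774.74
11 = 11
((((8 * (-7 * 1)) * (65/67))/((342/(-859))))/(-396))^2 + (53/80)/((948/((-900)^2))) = 230172244469121775/406536269843484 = 566.18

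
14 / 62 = 7 / 31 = 0.23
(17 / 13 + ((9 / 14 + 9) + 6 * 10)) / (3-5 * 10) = -12913 / 8554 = -1.51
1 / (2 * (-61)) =-1 / 122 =-0.01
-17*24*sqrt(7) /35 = -408*sqrt(7) /35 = -30.84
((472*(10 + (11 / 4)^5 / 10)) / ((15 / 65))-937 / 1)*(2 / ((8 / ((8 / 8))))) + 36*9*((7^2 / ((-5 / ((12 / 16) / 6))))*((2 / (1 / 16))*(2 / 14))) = 56866551 / 5120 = 11106.75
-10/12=-5/6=-0.83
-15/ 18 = -5/ 6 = -0.83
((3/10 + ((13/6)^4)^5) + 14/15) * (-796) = -18909943442722161138889043/4570198050078720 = -4137663890.17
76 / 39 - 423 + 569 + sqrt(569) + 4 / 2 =sqrt(569) + 5848 / 39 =173.80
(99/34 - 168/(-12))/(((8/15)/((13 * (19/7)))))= 2130375/1904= 1118.89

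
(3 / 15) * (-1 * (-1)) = 1 / 5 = 0.20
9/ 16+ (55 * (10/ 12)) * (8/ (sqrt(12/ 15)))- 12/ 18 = -5/ 48+ 550 * sqrt(5)/ 3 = 409.84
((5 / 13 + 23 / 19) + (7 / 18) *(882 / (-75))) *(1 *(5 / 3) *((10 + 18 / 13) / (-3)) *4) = 32661232 / 433485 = 75.35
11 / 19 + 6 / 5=169 / 95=1.78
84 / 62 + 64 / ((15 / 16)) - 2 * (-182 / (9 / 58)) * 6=14144.29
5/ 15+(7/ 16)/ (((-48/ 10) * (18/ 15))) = 593/ 2304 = 0.26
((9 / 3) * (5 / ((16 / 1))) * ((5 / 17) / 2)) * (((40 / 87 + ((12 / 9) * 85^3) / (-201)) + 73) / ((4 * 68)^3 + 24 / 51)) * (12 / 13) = -1748847725 / 69129240193728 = -0.00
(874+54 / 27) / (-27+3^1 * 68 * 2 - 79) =438 / 151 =2.90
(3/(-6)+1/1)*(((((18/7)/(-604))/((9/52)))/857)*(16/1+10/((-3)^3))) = -5486/24457923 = -0.00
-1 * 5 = -5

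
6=6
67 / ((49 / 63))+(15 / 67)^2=2708442 / 31423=86.19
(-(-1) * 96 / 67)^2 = 9216 / 4489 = 2.05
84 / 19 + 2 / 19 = 86 / 19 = 4.53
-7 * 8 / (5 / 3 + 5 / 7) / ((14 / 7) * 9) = -98 / 75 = -1.31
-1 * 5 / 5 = -1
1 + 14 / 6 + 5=25 / 3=8.33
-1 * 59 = -59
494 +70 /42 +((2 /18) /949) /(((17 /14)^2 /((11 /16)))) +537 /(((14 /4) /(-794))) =-8385340282615 /69113772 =-121326.62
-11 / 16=-0.69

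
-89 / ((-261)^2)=-89 / 68121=-0.00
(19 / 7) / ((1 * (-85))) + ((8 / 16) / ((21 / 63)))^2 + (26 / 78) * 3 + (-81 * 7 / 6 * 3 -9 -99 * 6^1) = -2102211 / 2380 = -883.28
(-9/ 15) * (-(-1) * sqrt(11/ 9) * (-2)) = 2 * sqrt(11)/ 5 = 1.33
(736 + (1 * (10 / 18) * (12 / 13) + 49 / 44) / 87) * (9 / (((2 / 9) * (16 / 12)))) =2966805981 / 132704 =22356.57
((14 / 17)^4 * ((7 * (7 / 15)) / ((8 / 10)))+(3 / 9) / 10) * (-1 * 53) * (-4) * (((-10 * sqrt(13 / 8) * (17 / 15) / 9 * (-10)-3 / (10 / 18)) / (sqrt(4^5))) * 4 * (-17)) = 2284582437 / 491300-253842493 * sqrt(26) / 93636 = -9173.11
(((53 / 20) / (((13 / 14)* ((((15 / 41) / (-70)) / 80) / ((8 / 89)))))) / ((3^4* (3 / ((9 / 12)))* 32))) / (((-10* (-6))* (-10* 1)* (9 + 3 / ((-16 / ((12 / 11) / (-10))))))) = 23903 / 341598465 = 0.00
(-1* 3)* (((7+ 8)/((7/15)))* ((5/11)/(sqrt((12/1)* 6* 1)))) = -1125* sqrt(2)/308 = -5.17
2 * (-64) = -128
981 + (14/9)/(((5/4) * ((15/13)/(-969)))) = -14419/225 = -64.08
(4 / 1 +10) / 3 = 14 / 3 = 4.67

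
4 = 4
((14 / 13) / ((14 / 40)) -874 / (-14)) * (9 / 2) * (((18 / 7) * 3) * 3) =4345569 / 637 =6821.93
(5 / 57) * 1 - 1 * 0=5 / 57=0.09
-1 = -1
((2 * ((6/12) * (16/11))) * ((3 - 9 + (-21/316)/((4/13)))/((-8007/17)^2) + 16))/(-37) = -498500503/792539297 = -0.63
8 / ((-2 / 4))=-16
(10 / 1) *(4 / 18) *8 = 160 / 9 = 17.78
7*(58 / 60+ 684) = 143843 / 30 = 4794.77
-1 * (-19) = 19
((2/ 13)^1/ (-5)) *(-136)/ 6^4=17/ 5265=0.00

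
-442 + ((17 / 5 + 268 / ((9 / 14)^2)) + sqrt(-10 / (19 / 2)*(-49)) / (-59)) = 85007 / 405-14*sqrt(95) / 1121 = 209.77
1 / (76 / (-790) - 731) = -395 / 288783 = -0.00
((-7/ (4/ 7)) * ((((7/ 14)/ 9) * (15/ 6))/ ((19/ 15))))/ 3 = -1225/ 2736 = -0.45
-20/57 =-0.35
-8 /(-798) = 4 /399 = 0.01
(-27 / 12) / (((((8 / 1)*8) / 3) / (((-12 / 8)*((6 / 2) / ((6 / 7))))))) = 567 / 1024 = 0.55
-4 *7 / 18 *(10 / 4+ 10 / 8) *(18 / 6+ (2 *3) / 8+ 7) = -1505 / 24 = -62.71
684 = 684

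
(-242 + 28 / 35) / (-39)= 402 / 65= 6.18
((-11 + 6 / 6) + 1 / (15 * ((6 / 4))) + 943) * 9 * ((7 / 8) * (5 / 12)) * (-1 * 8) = -293909 / 12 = -24492.42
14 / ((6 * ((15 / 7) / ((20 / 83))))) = 196 / 747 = 0.26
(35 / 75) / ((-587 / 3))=-7 / 2935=-0.00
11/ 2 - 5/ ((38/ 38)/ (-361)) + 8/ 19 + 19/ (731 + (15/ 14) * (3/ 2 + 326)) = 2084633011/ 1151134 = 1810.94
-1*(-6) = 6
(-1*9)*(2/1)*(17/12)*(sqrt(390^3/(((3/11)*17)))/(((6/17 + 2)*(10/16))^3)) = -574821*sqrt(24310)/3125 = -28679.73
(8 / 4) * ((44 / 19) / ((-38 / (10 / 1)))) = -440 / 361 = -1.22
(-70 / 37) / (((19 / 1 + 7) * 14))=-5 / 962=-0.01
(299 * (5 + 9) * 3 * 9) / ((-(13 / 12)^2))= -1251936 / 13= -96302.77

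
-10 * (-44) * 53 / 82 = 11660 / 41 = 284.39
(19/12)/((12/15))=95/48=1.98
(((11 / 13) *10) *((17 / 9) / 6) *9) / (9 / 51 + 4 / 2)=11.02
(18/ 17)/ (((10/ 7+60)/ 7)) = 441/ 3655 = 0.12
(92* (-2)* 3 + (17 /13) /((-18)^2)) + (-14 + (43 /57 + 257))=-24667957 /80028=-308.24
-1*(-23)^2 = -529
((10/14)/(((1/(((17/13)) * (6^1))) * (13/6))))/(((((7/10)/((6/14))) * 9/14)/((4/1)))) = 81600/8281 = 9.85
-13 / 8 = -1.62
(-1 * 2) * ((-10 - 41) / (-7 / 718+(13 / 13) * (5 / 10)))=208.06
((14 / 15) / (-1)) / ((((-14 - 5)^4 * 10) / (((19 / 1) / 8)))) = -7 / 4115400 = -0.00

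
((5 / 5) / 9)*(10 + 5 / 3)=35 / 27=1.30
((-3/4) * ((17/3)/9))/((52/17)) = -289/1872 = -0.15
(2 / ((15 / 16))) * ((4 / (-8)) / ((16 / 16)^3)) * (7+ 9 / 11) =-1376 / 165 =-8.34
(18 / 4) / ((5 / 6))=27 / 5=5.40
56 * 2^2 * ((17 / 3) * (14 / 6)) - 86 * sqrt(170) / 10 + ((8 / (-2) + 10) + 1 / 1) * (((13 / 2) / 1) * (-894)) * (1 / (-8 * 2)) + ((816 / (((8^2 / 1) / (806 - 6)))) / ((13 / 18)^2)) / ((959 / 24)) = 139877080619 / 23338224 - 43 * sqrt(170) / 5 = 5881.35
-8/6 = -4/3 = -1.33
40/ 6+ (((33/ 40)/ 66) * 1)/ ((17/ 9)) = 27227/ 4080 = 6.67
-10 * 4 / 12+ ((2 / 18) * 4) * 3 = -2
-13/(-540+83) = 13/457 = 0.03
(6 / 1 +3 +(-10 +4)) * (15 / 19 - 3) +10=3.37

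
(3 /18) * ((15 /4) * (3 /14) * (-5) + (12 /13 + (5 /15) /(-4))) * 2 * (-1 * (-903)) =-298463 /312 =-956.61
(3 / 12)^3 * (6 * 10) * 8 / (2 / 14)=52.50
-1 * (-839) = 839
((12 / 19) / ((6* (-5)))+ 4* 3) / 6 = 2.00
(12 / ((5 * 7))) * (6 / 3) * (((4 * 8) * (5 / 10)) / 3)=128 / 35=3.66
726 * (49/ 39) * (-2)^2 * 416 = 1517824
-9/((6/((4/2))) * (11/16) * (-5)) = 48/55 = 0.87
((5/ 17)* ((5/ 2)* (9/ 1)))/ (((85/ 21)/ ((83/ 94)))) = 78435/ 54332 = 1.44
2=2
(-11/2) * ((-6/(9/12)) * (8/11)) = 32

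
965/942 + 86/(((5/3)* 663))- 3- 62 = -66511813/1040910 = -63.90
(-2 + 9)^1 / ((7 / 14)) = 14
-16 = -16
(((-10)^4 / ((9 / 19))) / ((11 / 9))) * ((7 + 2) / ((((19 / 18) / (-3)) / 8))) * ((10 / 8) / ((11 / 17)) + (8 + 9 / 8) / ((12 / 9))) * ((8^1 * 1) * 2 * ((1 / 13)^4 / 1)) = -60050160000 / 3455881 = -17376.22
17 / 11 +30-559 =-5802 / 11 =-527.45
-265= -265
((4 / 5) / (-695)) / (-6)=2 / 10425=0.00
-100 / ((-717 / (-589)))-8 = -64636 / 717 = -90.15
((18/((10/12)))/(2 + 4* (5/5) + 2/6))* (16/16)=324/95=3.41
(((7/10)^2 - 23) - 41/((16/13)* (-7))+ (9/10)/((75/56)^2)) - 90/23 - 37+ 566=4088093043/8050000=507.84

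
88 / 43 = 2.05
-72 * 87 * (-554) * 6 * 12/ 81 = 3084672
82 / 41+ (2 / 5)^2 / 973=48654 / 24325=2.00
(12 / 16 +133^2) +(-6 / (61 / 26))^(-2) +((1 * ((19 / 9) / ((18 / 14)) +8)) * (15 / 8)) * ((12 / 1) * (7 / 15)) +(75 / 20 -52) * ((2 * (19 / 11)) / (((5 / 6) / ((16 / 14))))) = 493649600711 / 28108080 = 17562.55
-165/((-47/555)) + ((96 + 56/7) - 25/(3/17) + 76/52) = 3505061/1833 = 1912.20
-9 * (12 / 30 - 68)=3042 / 5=608.40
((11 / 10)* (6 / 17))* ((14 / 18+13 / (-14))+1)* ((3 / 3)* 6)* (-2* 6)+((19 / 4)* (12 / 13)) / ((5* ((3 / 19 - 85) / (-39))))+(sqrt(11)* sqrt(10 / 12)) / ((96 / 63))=-22381257 / 959140+7* sqrt(330) / 64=-21.35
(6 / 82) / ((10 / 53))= 0.39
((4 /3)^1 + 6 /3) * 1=10 /3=3.33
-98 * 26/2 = -1274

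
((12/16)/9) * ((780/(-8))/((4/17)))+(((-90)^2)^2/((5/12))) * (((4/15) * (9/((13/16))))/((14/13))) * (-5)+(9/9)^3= -483729415511/224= -2159506319.25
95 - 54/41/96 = 62311/656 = 94.99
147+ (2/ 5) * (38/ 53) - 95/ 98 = 3799863/ 25970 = 146.32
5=5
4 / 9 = 0.44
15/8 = 1.88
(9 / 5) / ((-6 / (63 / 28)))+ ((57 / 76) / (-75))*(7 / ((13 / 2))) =-1783 / 2600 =-0.69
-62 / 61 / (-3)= 62 / 183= 0.34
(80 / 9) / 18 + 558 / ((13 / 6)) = 271708 / 1053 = 258.03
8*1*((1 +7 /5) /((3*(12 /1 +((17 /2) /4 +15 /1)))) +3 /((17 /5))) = 144152 /19805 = 7.28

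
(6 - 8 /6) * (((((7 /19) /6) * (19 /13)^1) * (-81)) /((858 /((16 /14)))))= -84 /1859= -0.05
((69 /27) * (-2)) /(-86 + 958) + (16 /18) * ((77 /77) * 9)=31369 /3924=7.99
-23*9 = -207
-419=-419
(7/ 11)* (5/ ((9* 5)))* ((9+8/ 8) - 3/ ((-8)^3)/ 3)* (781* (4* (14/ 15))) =2062.03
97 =97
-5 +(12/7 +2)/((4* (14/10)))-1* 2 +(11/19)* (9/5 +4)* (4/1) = 66053/9310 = 7.09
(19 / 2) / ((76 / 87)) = 87 / 8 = 10.88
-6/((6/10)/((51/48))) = -85/8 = -10.62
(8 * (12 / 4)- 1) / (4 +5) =23 / 9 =2.56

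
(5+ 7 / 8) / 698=47 / 5584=0.01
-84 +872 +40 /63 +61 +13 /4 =214927 /252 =852.88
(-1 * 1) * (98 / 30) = -49 / 15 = -3.27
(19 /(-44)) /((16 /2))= -19 /352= -0.05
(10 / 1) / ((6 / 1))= 5 / 3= 1.67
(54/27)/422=1/211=0.00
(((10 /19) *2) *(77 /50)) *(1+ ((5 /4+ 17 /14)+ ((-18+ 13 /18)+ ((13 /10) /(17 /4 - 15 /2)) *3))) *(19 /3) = -208087 /1350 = -154.14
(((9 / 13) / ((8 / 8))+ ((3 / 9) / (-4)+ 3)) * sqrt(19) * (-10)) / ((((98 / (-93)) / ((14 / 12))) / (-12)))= -87265 * sqrt(19) / 182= -2090.00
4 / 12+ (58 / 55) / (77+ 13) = 854 / 2475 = 0.35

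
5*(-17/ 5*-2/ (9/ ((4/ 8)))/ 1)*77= 1309/ 9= 145.44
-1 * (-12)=12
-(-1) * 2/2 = 1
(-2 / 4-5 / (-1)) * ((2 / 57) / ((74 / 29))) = 87 / 1406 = 0.06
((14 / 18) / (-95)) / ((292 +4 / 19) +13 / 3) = -7 / 253545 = -0.00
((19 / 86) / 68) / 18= 19 / 105264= 0.00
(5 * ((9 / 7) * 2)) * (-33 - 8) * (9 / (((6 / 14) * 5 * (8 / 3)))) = -3321 / 4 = -830.25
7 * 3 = 21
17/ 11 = 1.55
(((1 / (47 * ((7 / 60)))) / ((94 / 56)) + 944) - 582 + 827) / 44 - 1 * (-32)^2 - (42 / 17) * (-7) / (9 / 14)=-4808647201 / 4956996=-970.07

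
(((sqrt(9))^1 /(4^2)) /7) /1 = 3 /112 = 0.03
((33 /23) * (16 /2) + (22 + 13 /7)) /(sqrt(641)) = 5689 * sqrt(641) /103201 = 1.40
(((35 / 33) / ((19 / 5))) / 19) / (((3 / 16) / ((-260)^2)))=189280000 / 35739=5296.18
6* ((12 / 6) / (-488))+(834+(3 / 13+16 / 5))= 6640631 / 7930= 837.41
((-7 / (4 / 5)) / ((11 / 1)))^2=1225 / 1936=0.63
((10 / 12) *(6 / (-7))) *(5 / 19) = -0.19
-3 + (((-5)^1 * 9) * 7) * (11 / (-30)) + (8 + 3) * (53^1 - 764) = -15417 / 2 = -7708.50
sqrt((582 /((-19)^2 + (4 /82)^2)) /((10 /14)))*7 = 287*sqrt(494457306) /606845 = 10.52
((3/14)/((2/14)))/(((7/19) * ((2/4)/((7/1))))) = 57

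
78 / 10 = 39 / 5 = 7.80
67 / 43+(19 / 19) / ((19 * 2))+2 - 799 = -1299709 / 1634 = -795.42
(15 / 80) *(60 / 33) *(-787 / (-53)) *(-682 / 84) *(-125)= 15248125 / 2968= 5137.51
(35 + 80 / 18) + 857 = 8068 / 9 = 896.44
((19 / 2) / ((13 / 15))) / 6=95 / 52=1.83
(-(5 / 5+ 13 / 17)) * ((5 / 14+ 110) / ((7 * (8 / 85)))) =-115875 / 392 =-295.60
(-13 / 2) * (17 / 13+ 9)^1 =-67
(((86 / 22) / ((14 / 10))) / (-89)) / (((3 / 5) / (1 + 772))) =-830975 / 20559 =-40.42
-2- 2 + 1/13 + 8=53/13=4.08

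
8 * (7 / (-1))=-56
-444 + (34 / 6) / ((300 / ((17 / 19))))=-7592111 / 17100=-443.98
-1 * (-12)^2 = -144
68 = 68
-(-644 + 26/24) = 7715/12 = 642.92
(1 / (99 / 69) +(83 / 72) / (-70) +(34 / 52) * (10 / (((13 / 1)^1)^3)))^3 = 1267542748191086735023360223 / 3969994384802078614485504000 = 0.32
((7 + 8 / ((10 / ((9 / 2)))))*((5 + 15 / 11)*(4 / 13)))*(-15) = -44520 / 143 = -311.33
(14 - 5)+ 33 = 42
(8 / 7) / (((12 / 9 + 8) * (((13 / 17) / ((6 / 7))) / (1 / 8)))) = 153 / 8918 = 0.02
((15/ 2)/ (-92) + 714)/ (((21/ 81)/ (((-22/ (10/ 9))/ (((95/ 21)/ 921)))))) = -970166534139/ 87400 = -11100303.59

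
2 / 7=0.29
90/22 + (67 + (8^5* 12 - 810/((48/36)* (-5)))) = 8654989/22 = 393408.59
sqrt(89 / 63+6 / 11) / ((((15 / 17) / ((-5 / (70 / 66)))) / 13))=-221* sqrt(104489) / 735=-97.19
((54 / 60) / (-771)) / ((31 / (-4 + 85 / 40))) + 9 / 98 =574065 / 6246128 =0.09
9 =9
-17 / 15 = -1.13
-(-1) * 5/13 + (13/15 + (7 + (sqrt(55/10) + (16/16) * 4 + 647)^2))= 651 * sqrt(22) + 165287753/390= 426868.21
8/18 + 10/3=34/9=3.78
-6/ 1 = -6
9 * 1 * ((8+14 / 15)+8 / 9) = 442 / 5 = 88.40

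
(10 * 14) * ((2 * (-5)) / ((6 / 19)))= -13300 / 3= -4433.33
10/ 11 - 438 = -4808/ 11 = -437.09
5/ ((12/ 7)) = 35/ 12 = 2.92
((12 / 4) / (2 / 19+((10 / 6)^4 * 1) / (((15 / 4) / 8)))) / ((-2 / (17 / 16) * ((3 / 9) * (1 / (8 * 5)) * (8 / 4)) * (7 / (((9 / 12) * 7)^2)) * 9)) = -24724035 / 9790208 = -2.53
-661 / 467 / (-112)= 661 / 52304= 0.01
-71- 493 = -564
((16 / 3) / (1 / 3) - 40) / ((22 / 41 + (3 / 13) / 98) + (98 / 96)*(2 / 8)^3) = -1925554176 / 44519669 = -43.25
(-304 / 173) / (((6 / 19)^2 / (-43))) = 1179748 / 1557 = 757.71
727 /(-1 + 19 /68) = -49436 /49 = -1008.90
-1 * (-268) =268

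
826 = 826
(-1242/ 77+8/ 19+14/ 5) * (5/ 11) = -94428/ 16093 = -5.87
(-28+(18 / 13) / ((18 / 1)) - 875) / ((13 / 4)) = -46952 / 169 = -277.82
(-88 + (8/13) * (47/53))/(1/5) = -301280/689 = -437.27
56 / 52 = 14 / 13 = 1.08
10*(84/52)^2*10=44100/169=260.95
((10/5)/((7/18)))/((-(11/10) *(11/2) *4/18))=-3240/847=-3.83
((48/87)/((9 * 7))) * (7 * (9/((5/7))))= 112/145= 0.77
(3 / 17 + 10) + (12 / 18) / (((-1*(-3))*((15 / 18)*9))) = 23423 / 2295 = 10.21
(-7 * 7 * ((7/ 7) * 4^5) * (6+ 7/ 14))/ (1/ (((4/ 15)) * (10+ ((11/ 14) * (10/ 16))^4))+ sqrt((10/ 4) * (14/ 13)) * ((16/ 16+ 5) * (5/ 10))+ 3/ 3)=-51807.48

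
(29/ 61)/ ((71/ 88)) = 2552/ 4331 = 0.59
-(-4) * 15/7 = 60/7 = 8.57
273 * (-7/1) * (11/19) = -21021/19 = -1106.37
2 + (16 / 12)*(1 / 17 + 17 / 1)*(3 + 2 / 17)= 63214 / 867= 72.91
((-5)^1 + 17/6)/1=-13/6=-2.17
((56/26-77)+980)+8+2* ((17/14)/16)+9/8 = 1331411/1456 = 914.43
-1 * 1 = -1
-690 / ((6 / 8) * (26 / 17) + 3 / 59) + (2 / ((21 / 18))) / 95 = -306808088 / 532665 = -575.99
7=7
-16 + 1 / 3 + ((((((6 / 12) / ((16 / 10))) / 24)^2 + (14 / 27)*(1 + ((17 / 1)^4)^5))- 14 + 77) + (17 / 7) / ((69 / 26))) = 150090180044122168778644203843371 / 71221248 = 2107379247891333900504583.00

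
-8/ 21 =-0.38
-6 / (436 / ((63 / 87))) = -63 / 6322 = -0.01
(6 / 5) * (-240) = -288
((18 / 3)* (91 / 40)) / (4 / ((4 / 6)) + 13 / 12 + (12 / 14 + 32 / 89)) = 510237 / 310255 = 1.64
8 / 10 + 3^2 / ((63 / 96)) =508 / 35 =14.51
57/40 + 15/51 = 1169/680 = 1.72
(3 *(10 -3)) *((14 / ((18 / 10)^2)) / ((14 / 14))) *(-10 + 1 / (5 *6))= -73255 / 81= -904.38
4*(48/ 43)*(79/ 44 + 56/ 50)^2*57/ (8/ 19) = 33415474401/ 6503750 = 5137.88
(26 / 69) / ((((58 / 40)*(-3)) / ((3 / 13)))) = -40 / 2001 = -0.02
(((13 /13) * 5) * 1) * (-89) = -445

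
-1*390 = -390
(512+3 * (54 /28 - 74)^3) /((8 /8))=-3080326259 /2744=-1122567.88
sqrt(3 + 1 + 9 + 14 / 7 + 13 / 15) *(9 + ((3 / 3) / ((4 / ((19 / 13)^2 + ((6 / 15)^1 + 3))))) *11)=40939 *sqrt(3570) / 25350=96.49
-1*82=-82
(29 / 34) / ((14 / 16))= 116 / 119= 0.97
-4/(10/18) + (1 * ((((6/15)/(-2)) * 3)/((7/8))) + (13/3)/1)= -373/105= -3.55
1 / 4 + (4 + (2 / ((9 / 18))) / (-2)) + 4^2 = 73 / 4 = 18.25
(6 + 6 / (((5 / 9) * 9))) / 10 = 18 / 25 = 0.72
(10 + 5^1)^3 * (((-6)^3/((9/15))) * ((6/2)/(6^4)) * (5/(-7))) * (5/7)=140625/98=1434.95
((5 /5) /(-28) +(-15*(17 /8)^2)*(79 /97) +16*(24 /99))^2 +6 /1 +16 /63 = 5429565562720721 /2056493666304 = 2640.21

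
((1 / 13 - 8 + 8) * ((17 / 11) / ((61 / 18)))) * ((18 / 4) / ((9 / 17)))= 2601 / 8723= 0.30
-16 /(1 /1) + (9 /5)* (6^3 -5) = 1819 /5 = 363.80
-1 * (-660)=660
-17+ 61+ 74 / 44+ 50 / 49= 50345 / 1078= 46.70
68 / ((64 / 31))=527 / 16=32.94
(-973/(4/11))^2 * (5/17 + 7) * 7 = 24858263353/68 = 365562696.37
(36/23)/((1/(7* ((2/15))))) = 168/115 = 1.46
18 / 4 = 9 / 2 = 4.50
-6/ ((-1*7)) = 6/ 7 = 0.86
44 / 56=11 / 14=0.79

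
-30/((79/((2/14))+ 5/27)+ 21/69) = -18630/343717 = -0.05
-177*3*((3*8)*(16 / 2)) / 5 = -101952 / 5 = -20390.40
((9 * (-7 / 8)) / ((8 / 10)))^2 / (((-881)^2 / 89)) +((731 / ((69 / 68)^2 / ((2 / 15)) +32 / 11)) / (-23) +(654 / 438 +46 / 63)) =-68656340555063777923 / 90922201843596899328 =-0.76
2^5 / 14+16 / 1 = 128 / 7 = 18.29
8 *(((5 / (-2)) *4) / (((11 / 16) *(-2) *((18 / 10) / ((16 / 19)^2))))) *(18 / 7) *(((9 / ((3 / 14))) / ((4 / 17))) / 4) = 10444800 / 3971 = 2630.27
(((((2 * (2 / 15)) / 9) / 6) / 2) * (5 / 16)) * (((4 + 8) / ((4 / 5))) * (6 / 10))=1 / 144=0.01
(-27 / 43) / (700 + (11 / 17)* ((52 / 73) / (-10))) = -55845 / 62252734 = -0.00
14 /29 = 0.48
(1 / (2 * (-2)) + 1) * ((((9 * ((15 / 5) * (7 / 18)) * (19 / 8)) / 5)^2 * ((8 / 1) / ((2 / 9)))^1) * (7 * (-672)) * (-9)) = 5686818921 / 200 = 28434094.60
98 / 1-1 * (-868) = 966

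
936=936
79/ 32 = 2.47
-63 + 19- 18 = -62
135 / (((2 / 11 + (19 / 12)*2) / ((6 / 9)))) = 26.88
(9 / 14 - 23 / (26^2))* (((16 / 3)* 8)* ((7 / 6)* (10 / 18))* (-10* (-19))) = 43791200 / 13689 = 3199.01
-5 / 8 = -0.62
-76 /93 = -0.82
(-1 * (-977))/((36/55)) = 53735/36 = 1492.64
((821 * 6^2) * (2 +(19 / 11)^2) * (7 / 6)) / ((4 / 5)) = 51981615 / 242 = 214800.06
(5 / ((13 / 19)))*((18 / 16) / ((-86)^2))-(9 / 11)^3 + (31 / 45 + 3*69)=9543102495889 / 46070275680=207.14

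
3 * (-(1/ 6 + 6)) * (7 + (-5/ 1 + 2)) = -74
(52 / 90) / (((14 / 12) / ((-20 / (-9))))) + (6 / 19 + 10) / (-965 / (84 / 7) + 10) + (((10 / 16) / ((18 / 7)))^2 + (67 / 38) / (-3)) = 991333961 / 2330415360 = 0.43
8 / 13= 0.62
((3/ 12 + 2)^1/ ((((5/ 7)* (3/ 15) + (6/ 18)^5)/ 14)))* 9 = 964467/ 500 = 1928.93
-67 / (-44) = 67 / 44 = 1.52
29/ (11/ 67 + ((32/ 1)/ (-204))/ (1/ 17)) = -5829/ 503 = -11.59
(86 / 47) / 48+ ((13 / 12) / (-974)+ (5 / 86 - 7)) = -6.90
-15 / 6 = -5 / 2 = -2.50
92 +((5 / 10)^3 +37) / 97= 71689 / 776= 92.38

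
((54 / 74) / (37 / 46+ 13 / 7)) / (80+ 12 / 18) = 13041 / 3836789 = 0.00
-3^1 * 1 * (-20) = 60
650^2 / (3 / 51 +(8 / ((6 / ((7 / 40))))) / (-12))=2585700000 / 241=10729045.64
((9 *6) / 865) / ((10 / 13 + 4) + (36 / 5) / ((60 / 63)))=0.01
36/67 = 0.54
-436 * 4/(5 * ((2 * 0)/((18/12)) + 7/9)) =-15696/35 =-448.46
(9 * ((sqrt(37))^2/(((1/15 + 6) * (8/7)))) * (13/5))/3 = 333/8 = 41.62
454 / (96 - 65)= 454 / 31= 14.65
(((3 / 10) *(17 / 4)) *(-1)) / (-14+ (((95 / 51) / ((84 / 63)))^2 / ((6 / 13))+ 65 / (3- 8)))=176868 / 3158815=0.06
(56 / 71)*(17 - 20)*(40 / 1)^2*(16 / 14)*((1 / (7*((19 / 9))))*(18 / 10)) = -4976640 / 9443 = -527.02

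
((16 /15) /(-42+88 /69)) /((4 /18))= -828 /7025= -0.12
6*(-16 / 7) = -96 / 7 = -13.71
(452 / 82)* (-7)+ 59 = 837 / 41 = 20.41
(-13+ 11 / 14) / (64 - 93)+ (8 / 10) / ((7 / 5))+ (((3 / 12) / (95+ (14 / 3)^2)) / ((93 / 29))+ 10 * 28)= 7433894107 / 26455772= 280.99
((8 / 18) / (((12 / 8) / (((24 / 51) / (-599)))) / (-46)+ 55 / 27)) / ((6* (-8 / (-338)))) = 62192 / 865303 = 0.07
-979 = -979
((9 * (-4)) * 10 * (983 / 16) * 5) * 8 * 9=-7962300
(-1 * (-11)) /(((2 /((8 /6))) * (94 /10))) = 0.78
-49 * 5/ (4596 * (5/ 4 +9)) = -245/ 47109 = -0.01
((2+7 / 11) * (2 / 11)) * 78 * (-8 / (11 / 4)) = -108.77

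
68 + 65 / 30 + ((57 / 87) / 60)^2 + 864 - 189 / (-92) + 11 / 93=2021256041093 / 2158678800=936.34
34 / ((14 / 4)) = 68 / 7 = 9.71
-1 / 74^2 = -1 / 5476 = -0.00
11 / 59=0.19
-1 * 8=-8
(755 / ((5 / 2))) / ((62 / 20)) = 3020 / 31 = 97.42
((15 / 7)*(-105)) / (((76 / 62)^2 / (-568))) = 30703950 / 361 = 85052.49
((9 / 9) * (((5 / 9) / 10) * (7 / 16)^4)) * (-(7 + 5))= -2401 / 98304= -0.02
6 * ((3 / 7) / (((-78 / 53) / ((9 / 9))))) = -159 / 91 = -1.75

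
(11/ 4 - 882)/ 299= -3517/ 1196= -2.94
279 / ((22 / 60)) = 8370 / 11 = 760.91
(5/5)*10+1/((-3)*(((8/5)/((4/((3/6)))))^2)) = 1.67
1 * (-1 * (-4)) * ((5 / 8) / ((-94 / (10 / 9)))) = -25 / 846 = -0.03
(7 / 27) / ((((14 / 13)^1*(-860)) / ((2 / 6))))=-13 / 139320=-0.00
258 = 258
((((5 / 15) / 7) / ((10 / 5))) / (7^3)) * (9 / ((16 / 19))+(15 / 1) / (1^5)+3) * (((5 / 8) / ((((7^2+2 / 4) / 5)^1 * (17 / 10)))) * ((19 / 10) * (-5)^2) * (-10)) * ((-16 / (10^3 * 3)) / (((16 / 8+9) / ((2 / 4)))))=475 / 55780032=0.00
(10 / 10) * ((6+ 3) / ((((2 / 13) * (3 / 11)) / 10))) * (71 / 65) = 2343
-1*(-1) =1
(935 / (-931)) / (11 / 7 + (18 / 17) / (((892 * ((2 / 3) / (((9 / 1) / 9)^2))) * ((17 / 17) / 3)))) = -14178340 / 22260343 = -0.64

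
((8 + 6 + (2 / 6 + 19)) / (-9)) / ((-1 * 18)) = 50 / 243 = 0.21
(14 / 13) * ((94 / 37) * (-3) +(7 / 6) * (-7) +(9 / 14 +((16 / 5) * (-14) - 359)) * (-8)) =24937573 / 7215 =3456.35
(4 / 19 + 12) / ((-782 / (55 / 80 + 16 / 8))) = -1247 / 29716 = -0.04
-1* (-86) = 86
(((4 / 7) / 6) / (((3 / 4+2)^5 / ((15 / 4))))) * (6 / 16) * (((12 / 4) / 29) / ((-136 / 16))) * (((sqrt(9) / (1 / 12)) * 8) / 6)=-276480 / 555787001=-0.00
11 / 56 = 0.20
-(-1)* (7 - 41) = -34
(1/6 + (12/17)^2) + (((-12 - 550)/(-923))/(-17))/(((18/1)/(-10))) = 3288197/4801446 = 0.68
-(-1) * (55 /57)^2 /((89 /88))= 266200 /289161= 0.92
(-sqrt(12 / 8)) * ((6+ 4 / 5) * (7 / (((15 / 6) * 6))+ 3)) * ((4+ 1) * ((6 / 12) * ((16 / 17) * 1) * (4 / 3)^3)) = -26624 * sqrt(6) / 405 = -161.03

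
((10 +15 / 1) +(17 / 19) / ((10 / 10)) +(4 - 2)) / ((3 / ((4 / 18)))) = 1060 / 513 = 2.07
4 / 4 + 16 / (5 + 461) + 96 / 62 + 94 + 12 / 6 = 712063 / 7223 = 98.58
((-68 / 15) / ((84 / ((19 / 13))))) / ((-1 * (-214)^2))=323 / 187534620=0.00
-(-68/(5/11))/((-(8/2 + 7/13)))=-9724/295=-32.96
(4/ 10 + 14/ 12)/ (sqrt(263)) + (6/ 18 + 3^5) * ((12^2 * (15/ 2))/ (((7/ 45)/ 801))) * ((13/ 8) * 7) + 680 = 47 * sqrt(263)/ 7890 + 15393017930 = 15393017930.10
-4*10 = -40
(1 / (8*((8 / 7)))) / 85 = 0.00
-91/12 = -7.58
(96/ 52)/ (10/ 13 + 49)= 24/ 647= 0.04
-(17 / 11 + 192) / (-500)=2129 / 5500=0.39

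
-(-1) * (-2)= -2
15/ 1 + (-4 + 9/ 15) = 11.60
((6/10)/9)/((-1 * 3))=-1/45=-0.02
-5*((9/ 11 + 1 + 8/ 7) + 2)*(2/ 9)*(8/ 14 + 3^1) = -95500/ 4851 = -19.69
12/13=0.92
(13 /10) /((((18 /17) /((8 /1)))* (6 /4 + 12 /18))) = 68 /15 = 4.53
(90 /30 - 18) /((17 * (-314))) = 15 /5338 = 0.00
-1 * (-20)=20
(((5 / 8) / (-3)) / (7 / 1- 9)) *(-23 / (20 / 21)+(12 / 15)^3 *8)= -2.09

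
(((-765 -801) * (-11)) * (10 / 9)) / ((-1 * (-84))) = 1595 / 7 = 227.86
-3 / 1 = -3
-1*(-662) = 662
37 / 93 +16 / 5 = 3.60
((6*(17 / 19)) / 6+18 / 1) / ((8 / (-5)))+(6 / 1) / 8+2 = -1377 / 152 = -9.06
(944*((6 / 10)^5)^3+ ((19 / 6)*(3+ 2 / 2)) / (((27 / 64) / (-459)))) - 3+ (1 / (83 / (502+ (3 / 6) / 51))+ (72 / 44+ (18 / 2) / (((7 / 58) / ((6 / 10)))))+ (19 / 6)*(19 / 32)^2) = -93235053469167851836477 / 6790437500000000000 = -13730.35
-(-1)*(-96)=-96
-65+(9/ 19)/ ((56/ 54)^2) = -961679/ 14896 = -64.56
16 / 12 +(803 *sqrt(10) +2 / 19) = 82 / 57 +803 *sqrt(10) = 2540.75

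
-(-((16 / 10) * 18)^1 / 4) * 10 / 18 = 4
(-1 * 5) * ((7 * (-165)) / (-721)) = -825 / 103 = -8.01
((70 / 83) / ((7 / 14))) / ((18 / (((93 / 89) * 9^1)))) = 0.88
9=9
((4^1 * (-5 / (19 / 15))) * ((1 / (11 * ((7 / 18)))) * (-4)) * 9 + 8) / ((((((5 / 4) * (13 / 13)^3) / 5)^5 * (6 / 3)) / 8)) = 844201984 / 1463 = 577034.85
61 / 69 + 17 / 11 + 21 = 17783 / 759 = 23.43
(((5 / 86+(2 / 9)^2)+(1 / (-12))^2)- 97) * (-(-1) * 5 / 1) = -26996185 / 55728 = -484.43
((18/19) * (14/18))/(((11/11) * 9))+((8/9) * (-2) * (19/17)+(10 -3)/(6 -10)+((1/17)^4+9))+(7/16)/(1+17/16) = 388014837/69823556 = 5.56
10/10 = 1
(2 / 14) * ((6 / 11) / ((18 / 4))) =4 / 231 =0.02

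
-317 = -317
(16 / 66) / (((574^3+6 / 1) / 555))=148 / 208031153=0.00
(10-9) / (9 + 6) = 1 / 15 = 0.07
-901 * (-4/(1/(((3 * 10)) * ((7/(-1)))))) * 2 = -1513680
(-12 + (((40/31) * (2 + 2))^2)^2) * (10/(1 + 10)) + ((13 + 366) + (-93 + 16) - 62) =8880872920/10158731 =874.21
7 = 7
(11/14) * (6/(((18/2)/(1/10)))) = 11/210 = 0.05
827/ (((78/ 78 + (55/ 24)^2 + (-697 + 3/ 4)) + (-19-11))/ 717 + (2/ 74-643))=-12637142208/ 9840424283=-1.28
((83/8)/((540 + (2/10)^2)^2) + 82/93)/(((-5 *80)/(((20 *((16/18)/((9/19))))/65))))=-2271992203589/1785020443092900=-0.00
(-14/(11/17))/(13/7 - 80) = 1666/6017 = 0.28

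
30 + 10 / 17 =30.59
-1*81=-81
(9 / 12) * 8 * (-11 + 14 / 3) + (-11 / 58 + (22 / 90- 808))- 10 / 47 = -846.16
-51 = -51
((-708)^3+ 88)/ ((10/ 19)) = -674300165.60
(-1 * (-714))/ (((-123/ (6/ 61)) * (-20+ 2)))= 238/ 7503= 0.03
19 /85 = 0.22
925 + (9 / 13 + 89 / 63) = 759299 / 819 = 927.11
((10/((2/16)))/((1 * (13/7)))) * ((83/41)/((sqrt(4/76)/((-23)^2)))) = 24587920 * sqrt(19)/533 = 201081.16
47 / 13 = 3.62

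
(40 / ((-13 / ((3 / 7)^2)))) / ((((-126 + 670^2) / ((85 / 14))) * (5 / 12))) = -0.00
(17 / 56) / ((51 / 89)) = 89 / 168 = 0.53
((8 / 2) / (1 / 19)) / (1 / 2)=152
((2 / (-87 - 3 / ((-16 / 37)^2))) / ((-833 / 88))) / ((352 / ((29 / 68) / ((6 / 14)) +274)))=1795168 / 1120659057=0.00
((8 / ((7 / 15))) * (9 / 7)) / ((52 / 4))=1080 / 637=1.70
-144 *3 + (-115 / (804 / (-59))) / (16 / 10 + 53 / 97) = -358277723 / 836964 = -428.07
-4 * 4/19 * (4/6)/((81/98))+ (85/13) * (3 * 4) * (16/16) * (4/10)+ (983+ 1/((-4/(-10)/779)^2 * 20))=183089516081/960336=190651.52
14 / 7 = 2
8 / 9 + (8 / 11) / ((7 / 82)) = 6520 / 693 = 9.41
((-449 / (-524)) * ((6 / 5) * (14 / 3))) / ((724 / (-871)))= -2737553 / 474220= -5.77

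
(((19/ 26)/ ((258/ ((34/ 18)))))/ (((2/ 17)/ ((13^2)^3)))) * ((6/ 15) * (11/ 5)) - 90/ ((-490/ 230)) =1099137283157/ 5688900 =193207.35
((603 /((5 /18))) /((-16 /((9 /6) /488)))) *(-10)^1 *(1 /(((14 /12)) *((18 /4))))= 5427 /6832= 0.79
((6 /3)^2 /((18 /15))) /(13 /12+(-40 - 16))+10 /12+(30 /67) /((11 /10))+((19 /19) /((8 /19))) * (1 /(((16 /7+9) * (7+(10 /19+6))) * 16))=4470647319943 /3786555628416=1.18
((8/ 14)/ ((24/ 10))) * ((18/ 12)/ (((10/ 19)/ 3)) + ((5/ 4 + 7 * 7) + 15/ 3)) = 319/ 21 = 15.19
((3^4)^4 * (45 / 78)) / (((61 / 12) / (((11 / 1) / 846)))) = 2367569655 / 37271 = 63523.11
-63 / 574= -9 / 82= -0.11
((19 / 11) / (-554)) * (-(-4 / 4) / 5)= -19 / 30470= -0.00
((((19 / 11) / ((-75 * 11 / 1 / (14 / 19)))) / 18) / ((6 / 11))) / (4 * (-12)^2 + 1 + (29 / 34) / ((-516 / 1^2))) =-20468 / 75162228075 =-0.00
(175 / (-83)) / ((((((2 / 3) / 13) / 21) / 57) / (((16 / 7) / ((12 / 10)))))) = -7780500 / 83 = -93740.96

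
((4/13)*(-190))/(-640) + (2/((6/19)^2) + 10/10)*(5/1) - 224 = -222077/1872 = -118.63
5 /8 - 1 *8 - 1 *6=-107 /8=-13.38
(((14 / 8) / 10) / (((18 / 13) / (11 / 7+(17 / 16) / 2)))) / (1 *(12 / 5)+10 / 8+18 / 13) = 0.05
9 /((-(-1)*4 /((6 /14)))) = 0.96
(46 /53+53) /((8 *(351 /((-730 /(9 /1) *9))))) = -1042075 /74412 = -14.00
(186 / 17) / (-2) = -93 / 17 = -5.47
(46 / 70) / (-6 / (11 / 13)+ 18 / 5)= -253 / 1344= -0.19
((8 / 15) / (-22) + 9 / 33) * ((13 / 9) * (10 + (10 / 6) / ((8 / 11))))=31447 / 7128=4.41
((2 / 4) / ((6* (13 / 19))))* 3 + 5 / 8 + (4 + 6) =1143 / 104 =10.99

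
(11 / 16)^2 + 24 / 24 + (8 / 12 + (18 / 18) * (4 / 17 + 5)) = 7.37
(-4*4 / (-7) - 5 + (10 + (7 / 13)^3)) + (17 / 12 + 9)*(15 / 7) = 1830917 / 61516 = 29.76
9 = 9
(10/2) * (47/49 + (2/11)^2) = 29415/5929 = 4.96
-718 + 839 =121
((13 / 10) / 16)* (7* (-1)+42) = 2.84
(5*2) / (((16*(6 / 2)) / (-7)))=-35 / 24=-1.46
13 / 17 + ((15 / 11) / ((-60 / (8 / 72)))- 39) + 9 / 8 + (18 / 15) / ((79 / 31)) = -194872061 / 5318280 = -36.64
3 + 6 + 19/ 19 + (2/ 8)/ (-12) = 479/ 48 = 9.98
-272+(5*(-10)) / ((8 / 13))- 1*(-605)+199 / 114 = 57797 / 228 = 253.50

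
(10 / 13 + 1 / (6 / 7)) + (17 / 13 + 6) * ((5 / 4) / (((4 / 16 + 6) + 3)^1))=649 / 222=2.92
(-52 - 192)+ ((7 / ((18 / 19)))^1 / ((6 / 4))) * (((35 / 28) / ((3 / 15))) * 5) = -9727 / 108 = -90.06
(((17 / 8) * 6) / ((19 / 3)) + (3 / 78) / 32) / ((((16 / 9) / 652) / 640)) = 233568405 / 494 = 472810.54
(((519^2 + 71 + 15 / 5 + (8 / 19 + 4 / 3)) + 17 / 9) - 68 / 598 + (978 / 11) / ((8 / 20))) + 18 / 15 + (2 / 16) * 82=3033375969211 / 11248380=269672.25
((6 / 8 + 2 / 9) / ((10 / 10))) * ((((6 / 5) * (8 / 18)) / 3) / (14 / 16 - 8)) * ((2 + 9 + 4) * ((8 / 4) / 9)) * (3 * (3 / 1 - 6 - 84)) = 32480 / 1539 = 21.10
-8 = -8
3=3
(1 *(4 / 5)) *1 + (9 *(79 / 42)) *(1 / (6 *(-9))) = 613 / 1260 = 0.49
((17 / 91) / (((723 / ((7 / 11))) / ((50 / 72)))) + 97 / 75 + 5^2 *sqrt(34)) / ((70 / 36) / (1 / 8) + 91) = 120355421 / 9915005100 + 225 *sqrt(34) / 959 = 1.38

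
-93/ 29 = -3.21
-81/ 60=-1.35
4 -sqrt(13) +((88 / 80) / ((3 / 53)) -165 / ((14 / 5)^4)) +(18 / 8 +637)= 380317769 / 576240 -sqrt(13)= 656.39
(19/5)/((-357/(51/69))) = -19/2415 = -0.01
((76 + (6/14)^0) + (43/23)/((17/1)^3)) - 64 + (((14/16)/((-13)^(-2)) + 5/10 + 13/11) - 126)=363521567/9943912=36.56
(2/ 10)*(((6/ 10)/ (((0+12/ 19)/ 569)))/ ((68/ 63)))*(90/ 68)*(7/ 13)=42908859/ 601120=71.38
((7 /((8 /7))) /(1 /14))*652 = 55909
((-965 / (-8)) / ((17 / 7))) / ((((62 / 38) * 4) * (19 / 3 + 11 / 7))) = 2695245 / 2799424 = 0.96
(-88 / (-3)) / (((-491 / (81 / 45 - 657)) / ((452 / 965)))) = 43435392 / 2369075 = 18.33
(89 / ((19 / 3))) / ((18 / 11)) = 979 / 114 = 8.59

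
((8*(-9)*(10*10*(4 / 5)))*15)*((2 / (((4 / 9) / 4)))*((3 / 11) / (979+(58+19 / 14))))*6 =-391910400 / 159907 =-2450.86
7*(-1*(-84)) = 588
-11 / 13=-0.85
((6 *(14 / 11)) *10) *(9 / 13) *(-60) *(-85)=38556000 / 143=269622.38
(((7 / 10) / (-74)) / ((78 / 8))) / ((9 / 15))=-7 / 4329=-0.00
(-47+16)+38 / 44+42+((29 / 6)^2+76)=44045 / 396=111.22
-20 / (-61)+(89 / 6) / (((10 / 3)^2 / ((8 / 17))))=0.96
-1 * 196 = -196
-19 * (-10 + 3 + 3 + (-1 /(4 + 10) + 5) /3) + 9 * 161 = 20913 /14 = 1493.79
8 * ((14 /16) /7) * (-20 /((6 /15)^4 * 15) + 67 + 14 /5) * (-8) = -2126 /15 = -141.73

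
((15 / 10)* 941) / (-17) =-2823 / 34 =-83.03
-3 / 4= -0.75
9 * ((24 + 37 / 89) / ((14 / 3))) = 58671 / 1246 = 47.09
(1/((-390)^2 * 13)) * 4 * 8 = 0.00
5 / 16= 0.31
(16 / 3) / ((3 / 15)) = 80 / 3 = 26.67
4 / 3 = 1.33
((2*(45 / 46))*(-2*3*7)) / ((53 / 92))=-7560 / 53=-142.64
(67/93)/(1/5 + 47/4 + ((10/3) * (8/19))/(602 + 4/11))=0.06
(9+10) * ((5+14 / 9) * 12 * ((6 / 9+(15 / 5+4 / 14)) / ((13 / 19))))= 7071268 / 819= 8634.03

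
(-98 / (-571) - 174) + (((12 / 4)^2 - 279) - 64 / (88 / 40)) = -2970406 / 6281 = -472.92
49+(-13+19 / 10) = 379 / 10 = 37.90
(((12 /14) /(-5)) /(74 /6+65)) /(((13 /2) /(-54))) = 243 /13195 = 0.02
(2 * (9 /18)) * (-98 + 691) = 593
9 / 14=0.64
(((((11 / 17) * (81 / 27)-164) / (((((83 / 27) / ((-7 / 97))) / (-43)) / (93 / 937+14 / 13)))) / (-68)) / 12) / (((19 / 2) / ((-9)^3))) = -4102605864315 / 226736062072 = -18.09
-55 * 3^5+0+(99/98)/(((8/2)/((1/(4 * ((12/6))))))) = -41912541/3136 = -13364.97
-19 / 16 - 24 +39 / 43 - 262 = -196961 / 688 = -286.28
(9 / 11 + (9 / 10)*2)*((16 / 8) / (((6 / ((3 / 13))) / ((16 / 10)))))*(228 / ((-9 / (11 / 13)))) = -29184 / 4225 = -6.91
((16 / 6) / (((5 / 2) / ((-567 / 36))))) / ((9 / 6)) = -56 / 5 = -11.20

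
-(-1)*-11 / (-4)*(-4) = -11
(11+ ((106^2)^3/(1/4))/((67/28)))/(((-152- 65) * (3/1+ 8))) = -993404201.70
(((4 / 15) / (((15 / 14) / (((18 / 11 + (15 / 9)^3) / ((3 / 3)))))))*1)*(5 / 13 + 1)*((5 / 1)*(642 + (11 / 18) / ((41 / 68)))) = 49455077504 / 7123545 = 6942.48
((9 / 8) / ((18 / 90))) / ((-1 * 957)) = -15 / 2552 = -0.01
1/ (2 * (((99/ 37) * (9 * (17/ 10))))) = 185/ 15147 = 0.01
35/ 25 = 7/ 5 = 1.40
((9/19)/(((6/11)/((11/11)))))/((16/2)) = 33/304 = 0.11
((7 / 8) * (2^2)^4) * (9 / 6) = 336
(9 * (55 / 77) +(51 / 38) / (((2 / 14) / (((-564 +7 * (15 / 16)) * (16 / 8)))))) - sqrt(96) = -22274901 / 2128 - 4 * sqrt(6) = -10477.33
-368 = -368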